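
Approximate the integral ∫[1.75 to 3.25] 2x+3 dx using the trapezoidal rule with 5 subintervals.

f(x) = 2x+3
a = 1.75, b = 3.25, n = 5
h = (b - a)/n = 0.300000

Trapezoidal rule: (h/2)[f(x₀) + 2f(x₁) + 2f(x₂) + ... + f(xₙ)]

x_0 = 1.7500, f(x_0) = 6.500000, coefficient = 1
x_1 = 2.0500, f(x_1) = 7.100000, coefficient = 2
x_2 = 2.3500, f(x_2) = 7.700000, coefficient = 2
x_3 = 2.6500, f(x_3) = 8.300000, coefficient = 2
x_4 = 2.9500, f(x_4) = 8.900000, coefficient = 2
x_5 = 3.2500, f(x_5) = 9.500000, coefficient = 1

I ≈ (0.300000/2) × 80.000000 = 12.000000
Exact value: 12.000000
Error: 0.000000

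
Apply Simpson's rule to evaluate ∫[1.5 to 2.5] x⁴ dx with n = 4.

f(x) = x⁴
a = 1.5, b = 2.5, n = 4
h = (b - a)/n = 0.250000

Simpson's rule: (h/3)[f(x₀) + 4f(x₁) + 2f(x₂) + ... + f(xₙ)]

x_0 = 1.5000, f(x_0) = 5.062500, coefficient = 1
x_1 = 1.7500, f(x_1) = 9.378906, coefficient = 4
x_2 = 2.0000, f(x_2) = 16.000000, coefficient = 2
x_3 = 2.2500, f(x_3) = 25.628906, coefficient = 4
x_4 = 2.5000, f(x_4) = 39.062500, coefficient = 1

I ≈ (0.250000/3) × 216.156250 = 18.013021
Exact value: 18.012500
Error: 0.000521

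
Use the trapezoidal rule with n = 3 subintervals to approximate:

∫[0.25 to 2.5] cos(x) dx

f(x) = cos(x)
a = 0.25, b = 2.5, n = 3
h = (b - a)/n = 0.750000

Trapezoidal rule: (h/2)[f(x₀) + 2f(x₁) + 2f(x₂) + ... + f(xₙ)]

x_0 = 0.2500, f(x_0) = 0.968912, coefficient = 1
x_1 = 1.0000, f(x_1) = 0.540302, coefficient = 2
x_2 = 1.7500, f(x_2) = -0.178246, coefficient = 2
x_3 = 2.5000, f(x_3) = -0.801144, coefficient = 1

I ≈ (0.750000/2) × 0.891881 = 0.334455
Exact value: 0.351068
Error: 0.016613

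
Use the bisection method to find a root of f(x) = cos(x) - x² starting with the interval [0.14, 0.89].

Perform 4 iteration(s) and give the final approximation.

f(x) = cos(x) - x²
Initial interval: [0.14, 0.89]

Iteration 1:
  c_1 = (0.140000 + 0.890000)/2 = 0.515000
  f(c_1) = f(0.515000) = 0.605068
  f(a) × f(c) ≥ 0, new interval: [0.515000, 0.890000]
Iteration 2:
  c_2 = (0.515000 + 0.890000)/2 = 0.702500
  f(c_2) = f(0.702500) = 0.269723
  f(a) × f(c) ≥ 0, new interval: [0.702500, 0.890000]
Iteration 3:
  c_3 = (0.702500 + 0.890000)/2 = 0.796250
  f(c_3) = f(0.796250) = 0.065378
  f(a) × f(c) ≥ 0, new interval: [0.796250, 0.890000]
Iteration 4:
  c_4 = (0.796250 + 0.890000)/2 = 0.843125
  f(c_4) = f(0.843125) = -0.045727
  f(a) × f(c) < 0, new interval: [0.796250, 0.843125]

After 4 iteration(s), the approximation is c_4 = 0.843125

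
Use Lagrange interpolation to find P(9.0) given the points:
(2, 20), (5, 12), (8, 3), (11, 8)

Lagrange interpolation formula:
P(x) = Σ yᵢ × Lᵢ(x)
where Lᵢ(x) = Π_{j≠i} (x - xⱼ)/(xᵢ - xⱼ)

L_0(9.0) = (9.0 - 5)/(2 - 5) × (9.0 - 8)/(2 - 8) × (9.0 - 11)/(2 - 11) = 0.049383
L_1(9.0) = (9.0 - 2)/(5 - 2) × (9.0 - 8)/(5 - 8) × (9.0 - 11)/(5 - 11) = -0.259259
L_2(9.0) = (9.0 - 2)/(8 - 2) × (9.0 - 5)/(8 - 5) × (9.0 - 11)/(8 - 11) = 1.037037
L_3(9.0) = (9.0 - 2)/(11 - 2) × (9.0 - 5)/(11 - 5) × (9.0 - 8)/(11 - 8) = 0.172840

P(9.0) = 20×L_0(9.0) + 12×L_1(9.0) + 3×L_2(9.0) + 8×L_3(9.0)
P(9.0) = 2.370370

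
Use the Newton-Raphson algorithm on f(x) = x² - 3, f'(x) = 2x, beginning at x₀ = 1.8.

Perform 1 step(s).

f(x) = x² - 3
f'(x) = 2x
x₀ = 1.8

Newton-Raphson formula: x_{n+1} = x_n - f(x_n)/f'(x_n)

Iteration 1:
  f(1.800000) = 0.240000
  f'(1.800000) = 3.600000
  x_1 = 1.800000 - 0.240000/3.600000 = 1.733333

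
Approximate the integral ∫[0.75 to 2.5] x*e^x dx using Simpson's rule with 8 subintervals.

f(x) = x*e^x
a = 0.75, b = 2.5, n = 8
h = (b - a)/n = 0.218750

Simpson's rule: (h/3)[f(x₀) + 4f(x₁) + 2f(x₂) + ... + f(xₙ)]

x_0 = 0.7500, f(x_0) = 1.587750, coefficient = 1
x_1 = 0.9688, f(x_1) = 2.552316, coefficient = 4
x_2 = 1.1875, f(x_2) = 3.893663, coefficient = 2
x_3 = 1.4062, f(x_3) = 5.738378, coefficient = 4
x_4 = 1.6250, f(x_4) = 8.252431, coefficient = 2
x_5 = 1.8438, f(x_5) = 11.652859, coefficient = 4
x_6 = 2.0625, f(x_6) = 16.222819, coefficient = 2
x_7 = 2.2812, f(x_7) = 22.330948, coefficient = 4
x_8 = 2.5000, f(x_8) = 30.456235, coefficient = 1

I ≈ (0.218750/3) × 257.879816 = 18.803737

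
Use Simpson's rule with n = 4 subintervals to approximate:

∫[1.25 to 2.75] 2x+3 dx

f(x) = 2x+3
a = 1.25, b = 2.75, n = 4
h = (b - a)/n = 0.375000

Simpson's rule: (h/3)[f(x₀) + 4f(x₁) + 2f(x₂) + ... + f(xₙ)]

x_0 = 1.2500, f(x_0) = 5.500000, coefficient = 1
x_1 = 1.6250, f(x_1) = 6.250000, coefficient = 4
x_2 = 2.0000, f(x_2) = 7.000000, coefficient = 2
x_3 = 2.3750, f(x_3) = 7.750000, coefficient = 4
x_4 = 2.7500, f(x_4) = 8.500000, coefficient = 1

I ≈ (0.375000/3) × 84.000000 = 10.500000
Exact value: 10.500000
Error: 0.000000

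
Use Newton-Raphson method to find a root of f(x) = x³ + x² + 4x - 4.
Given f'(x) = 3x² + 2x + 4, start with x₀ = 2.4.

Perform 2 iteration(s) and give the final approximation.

f(x) = x³ + x² + 4x - 4
f'(x) = 3x² + 2x + 4
x₀ = 2.4

Newton-Raphson formula: x_{n+1} = x_n - f(x_n)/f'(x_n)

Iteration 1:
  f(2.400000) = 25.184000
  f'(2.400000) = 26.080000
  x_1 = 2.400000 - 25.184000/26.080000 = 1.434356
Iteration 2:
  f(1.434356) = 6.745810
  f'(1.434356) = 13.040842
  x_2 = 1.434356 - 6.745810/13.040842 = 0.917072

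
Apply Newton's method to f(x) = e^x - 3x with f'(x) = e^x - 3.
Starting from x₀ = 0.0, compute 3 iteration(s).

f(x) = e^x - 3x
f'(x) = e^x - 3
x₀ = 0.0

Newton-Raphson formula: x_{n+1} = x_n - f(x_n)/f'(x_n)

Iteration 1:
  f(0.000000) = 1.000000
  f'(0.000000) = -2.000000
  x_1 = 0.000000 - 1.000000/(-2.000000) = 0.500000
Iteration 2:
  f(0.500000) = 0.148721
  f'(0.500000) = -1.351279
  x_2 = 0.500000 - 0.148721/(-1.351279) = 0.610060
Iteration 3:
  f(0.610060) = 0.010362
  f'(0.610060) = -1.159459
  x_3 = 0.610060 - 0.010362/(-1.159459) = 0.618997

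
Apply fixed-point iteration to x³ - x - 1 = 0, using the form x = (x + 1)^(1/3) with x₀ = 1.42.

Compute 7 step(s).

Equation: x³ - x - 1 = 0
Fixed-point form: x = (x + 1)^(1/3)
x₀ = 1.42

x_1 = g(1.420000) = 1.342575
x_2 = g(1.342575) = 1.328101
x_3 = g(1.328101) = 1.325360
x_4 = g(1.325360) = 1.324840
x_5 = g(1.324840) = 1.324741
x_6 = g(1.324741) = 1.324722
x_7 = g(1.324722) = 1.324719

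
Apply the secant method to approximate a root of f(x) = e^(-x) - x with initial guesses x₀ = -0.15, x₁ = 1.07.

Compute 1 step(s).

f(x) = e^(-x) - x
x₀ = -0.15, x₁ = 1.07

Secant formula: x_{n+1} = x_n - f(x_n)(x_n - x_{n-1})/(f(x_n) - f(x_{n-1}))

Iteration 1:
  f(-0.150000) = 1.311834
  f(1.070000) = -0.726991
  x_2 = 1.070000 - (-0.726991)×(1.070000 - (-0.150000))/(-0.726991 - 1.311834)
       = 0.634980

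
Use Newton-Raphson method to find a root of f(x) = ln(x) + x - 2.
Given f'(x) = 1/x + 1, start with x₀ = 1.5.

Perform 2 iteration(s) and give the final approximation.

f(x) = ln(x) + x - 2
f'(x) = 1/x + 1
x₀ = 1.5

Newton-Raphson formula: x_{n+1} = x_n - f(x_n)/f'(x_n)

Iteration 1:
  f(1.500000) = -0.094535
  f'(1.500000) = 1.666667
  x_1 = 1.500000 - (-0.094535)/1.666667 = 1.556721
Iteration 2:
  f(1.556721) = -0.000697
  f'(1.556721) = 1.642376
  x_2 = 1.556721 - (-0.000697)/1.642376 = 1.557146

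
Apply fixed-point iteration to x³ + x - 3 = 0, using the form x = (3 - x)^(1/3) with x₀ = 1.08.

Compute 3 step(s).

Equation: x³ + x - 3 = 0
Fixed-point form: x = (3 - x)^(1/3)
x₀ = 1.08

x_1 = g(1.080000) = 1.242893
x_2 = g(1.242893) = 1.206700
x_3 = g(1.206700) = 1.214929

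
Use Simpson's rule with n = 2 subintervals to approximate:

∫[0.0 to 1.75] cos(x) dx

f(x) = cos(x)
a = 0.0, b = 1.75, n = 2
h = (b - a)/n = 0.875000

Simpson's rule: (h/3)[f(x₀) + 4f(x₁) + 2f(x₂) + ... + f(xₙ)]

x_0 = 0.0000, f(x_0) = 1.000000, coefficient = 1
x_1 = 0.8750, f(x_1) = 0.640997, coefficient = 4
x_2 = 1.7500, f(x_2) = -0.178246, coefficient = 1

I ≈ (0.875000/3) × 3.385741 = 0.987508
Exact value: 0.983986
Error: 0.003522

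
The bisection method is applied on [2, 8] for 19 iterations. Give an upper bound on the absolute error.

Bisection error bound: |error| ≤ (b-a)/2^n
|error| ≤ (8 - 2)/2^19 = 6/2^19
|error| ≤ 0.0000114441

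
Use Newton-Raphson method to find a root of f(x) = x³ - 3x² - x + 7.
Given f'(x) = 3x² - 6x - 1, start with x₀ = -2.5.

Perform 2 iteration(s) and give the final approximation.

f(x) = x³ - 3x² - x + 7
f'(x) = 3x² - 6x - 1
x₀ = -2.5

Newton-Raphson formula: x_{n+1} = x_n - f(x_n)/f'(x_n)

Iteration 1:
  f(-2.500000) = -24.875000
  f'(-2.500000) = 32.750000
  x_1 = -2.500000 - (-24.875000)/32.750000 = -1.740458
Iteration 2:
  f(-1.740458) = -5.619309
  f'(-1.740458) = 18.530330
  x_2 = -1.740458 - (-5.619309)/18.530330 = -1.437209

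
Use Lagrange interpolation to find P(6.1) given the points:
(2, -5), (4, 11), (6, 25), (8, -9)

Lagrange interpolation formula:
P(x) = Σ yᵢ × Lᵢ(x)
where Lᵢ(x) = Π_{j≠i} (x - xⱼ)/(xᵢ - xⱼ)

L_0(6.1) = (6.1 - 4)/(2 - 4) × (6.1 - 6)/(2 - 6) × (6.1 - 8)/(2 - 8) = 0.008312
L_1(6.1) = (6.1 - 2)/(4 - 2) × (6.1 - 6)/(4 - 6) × (6.1 - 8)/(4 - 8) = -0.048687
L_2(6.1) = (6.1 - 2)/(6 - 2) × (6.1 - 4)/(6 - 4) × (6.1 - 8)/(6 - 8) = 1.022437
L_3(6.1) = (6.1 - 2)/(8 - 2) × (6.1 - 4)/(8 - 4) × (6.1 - 6)/(8 - 6) = 0.017937

P(6.1) = (-5)×L_0(6.1) + 11×L_1(6.1) + 25×L_2(6.1) + (-9)×L_3(6.1)
P(6.1) = 24.822375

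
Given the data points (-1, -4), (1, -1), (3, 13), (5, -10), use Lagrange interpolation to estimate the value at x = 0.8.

Lagrange interpolation formula:
P(x) = Σ yᵢ × Lᵢ(x)
where Lᵢ(x) = Π_{j≠i} (x - xⱼ)/(xᵢ - xⱼ)

L_0(0.8) = (0.8 - 1)/(-1 - 1) × (0.8 - 3)/(-1 - 3) × (0.8 - 5)/(-1 - 5) = 0.038500
L_1(0.8) = (0.8 - (-1))/(1 - (-1)) × (0.8 - 3)/(1 - 3) × (0.8 - 5)/(1 - 5) = 1.039500
L_2(0.8) = (0.8 - (-1))/(3 - (-1)) × (0.8 - 1)/(3 - 1) × (0.8 - 5)/(3 - 5) = -0.094500
L_3(0.8) = (0.8 - (-1))/(5 - (-1)) × (0.8 - 1)/(5 - 1) × (0.8 - 3)/(5 - 3) = 0.016500

P(0.8) = (-4)×L_0(0.8) + (-1)×L_1(0.8) + 13×L_2(0.8) + (-10)×L_3(0.8)
P(0.8) = -2.587000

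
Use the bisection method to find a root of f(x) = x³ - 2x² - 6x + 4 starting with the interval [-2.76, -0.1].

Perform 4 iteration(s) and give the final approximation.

f(x) = x³ - 2x² - 6x + 4
Initial interval: [-2.76, -0.1]

Iteration 1:
  c_1 = (-2.760000 + (-0.100000))/2 = -1.430000
  f(c_1) = f(-1.430000) = 5.565993
  f(a) × f(c) < 0, new interval: [-2.760000, -1.430000]
Iteration 2:
  c_2 = (-2.760000 + (-1.430000))/2 = -2.095000
  f(c_2) = f(-2.095000) = -1.403057
  f(a) × f(c) ≥ 0, new interval: [-2.095000, -1.430000]
Iteration 3:
  c_3 = (-2.095000 + (-1.430000))/2 = -1.762500
  f(c_3) = f(-1.762500) = 2.887146
  f(a) × f(c) < 0, new interval: [-2.095000, -1.762500]
Iteration 4:
  c_4 = (-2.095000 + (-1.762500))/2 = -1.928750
  f(c_4) = f(-1.928750) = 0.957249
  f(a) × f(c) < 0, new interval: [-2.095000, -1.928750]

After 4 iteration(s), the approximation is c_4 = -1.928750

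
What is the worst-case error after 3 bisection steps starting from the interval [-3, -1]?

Bisection error bound: |error| ≤ (b-a)/2^n
|error| ≤ (-1 - (-3))/2^3 = 2/2^3
|error| ≤ 0.2500000000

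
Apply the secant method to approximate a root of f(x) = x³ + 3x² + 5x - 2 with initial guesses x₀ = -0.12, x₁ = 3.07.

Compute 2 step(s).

f(x) = x³ + 3x² + 5x - 2
x₀ = -0.12, x₁ = 3.07

Secant formula: x_{n+1} = x_n - f(x_n)(x_n - x_{n-1})/(f(x_n) - f(x_{n-1}))

Iteration 1:
  f(-0.120000) = -2.558528
  f(3.070000) = 70.559143
  x_2 = 3.070000 - 70.559143×(3.070000 - (-0.120000))/(70.559143 - (-2.558528))
       = -0.008376
Iteration 2:
  f(3.070000) = 70.559143
  f(-0.008376) = -2.041669
  x_3 = -0.008376 - (-2.041669)×(-0.008376 - 3.070000)/(-2.041669 - 70.559143)
       = 0.078194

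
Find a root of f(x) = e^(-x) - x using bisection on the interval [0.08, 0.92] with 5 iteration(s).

f(x) = e^(-x) - x
Initial interval: [0.08, 0.92]

Iteration 1:
  c_1 = (0.080000 + 0.920000)/2 = 0.500000
  f(c_1) = f(0.500000) = 0.106531
  f(a) × f(c) ≥ 0, new interval: [0.500000, 0.920000]
Iteration 2:
  c_2 = (0.500000 + 0.920000)/2 = 0.710000
  f(c_2) = f(0.710000) = -0.218356
  f(a) × f(c) < 0, new interval: [0.500000, 0.710000]
Iteration 3:
  c_3 = (0.500000 + 0.710000)/2 = 0.605000
  f(c_3) = f(0.605000) = -0.058926
  f(a) × f(c) < 0, new interval: [0.500000, 0.605000]
Iteration 4:
  c_4 = (0.500000 + 0.605000)/2 = 0.552500
  f(c_4) = f(0.552500) = 0.023009
  f(a) × f(c) ≥ 0, new interval: [0.552500, 0.605000]
Iteration 5:
  c_5 = (0.552500 + 0.605000)/2 = 0.578750
  f(c_5) = f(0.578750) = -0.018151
  f(a) × f(c) < 0, new interval: [0.552500, 0.578750]

After 5 iteration(s), the approximation is c_5 = 0.578750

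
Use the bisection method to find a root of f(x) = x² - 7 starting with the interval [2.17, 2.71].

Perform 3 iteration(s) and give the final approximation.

f(x) = x² - 7
Initial interval: [2.17, 2.71]

Iteration 1:
  c_1 = (2.170000 + 2.710000)/2 = 2.440000
  f(c_1) = f(2.440000) = -1.046400
  f(a) × f(c) ≥ 0, new interval: [2.440000, 2.710000]
Iteration 2:
  c_2 = (2.440000 + 2.710000)/2 = 2.575000
  f(c_2) = f(2.575000) = -0.369375
  f(a) × f(c) ≥ 0, new interval: [2.575000, 2.710000]
Iteration 3:
  c_3 = (2.575000 + 2.710000)/2 = 2.642500
  f(c_3) = f(2.642500) = -0.017194
  f(a) × f(c) ≥ 0, new interval: [2.642500, 2.710000]

After 3 iteration(s), the approximation is c_3 = 2.642500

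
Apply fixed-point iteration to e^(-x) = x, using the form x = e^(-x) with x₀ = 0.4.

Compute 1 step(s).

Equation: e^(-x) = x
Fixed-point form: x = e^(-x)
x₀ = 0.4

x_1 = g(0.400000) = 0.670320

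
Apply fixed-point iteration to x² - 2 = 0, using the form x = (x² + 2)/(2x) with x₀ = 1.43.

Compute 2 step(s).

Equation: x² - 2 = 0
Fixed-point form: x = (x² + 2)/(2x)
x₀ = 1.43

x_1 = g(1.430000) = 1.414301
x_2 = g(1.414301) = 1.414214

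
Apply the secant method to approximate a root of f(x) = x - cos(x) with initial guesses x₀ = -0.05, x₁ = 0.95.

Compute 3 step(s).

f(x) = x - cos(x)
x₀ = -0.05, x₁ = 0.95

Secant formula: x_{n+1} = x_n - f(x_n)(x_n - x_{n-1})/(f(x_n) - f(x_{n-1}))

Iteration 1:
  f(-0.050000) = -1.048750
  f(0.950000) = 0.368317
  x_2 = 0.950000 - 0.368317×(0.950000 - (-0.050000))/(0.368317 - (-1.048750))
       = 0.690085
Iteration 2:
  f(0.950000) = 0.368317
  f(0.690085) = -0.081107
  x_3 = 0.690085 - (-0.081107)×(0.690085 - 0.950000)/(-0.081107 - 0.368317)
       = 0.736992
Iteration 3:
  f(0.690085) = -0.081107
  f(0.736992) = -0.003502
  x_4 = 0.736992 - (-0.003502)×(0.736992 - 0.690085)/(-0.003502 - (-0.081107))
       = 0.739108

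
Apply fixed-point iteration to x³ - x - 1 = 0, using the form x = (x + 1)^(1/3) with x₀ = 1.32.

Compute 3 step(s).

Equation: x³ - x - 1 = 0
Fixed-point form: x = (x + 1)^(1/3)
x₀ = 1.32

x_1 = g(1.320000) = 1.323821
x_2 = g(1.323821) = 1.324548
x_3 = g(1.324548) = 1.324686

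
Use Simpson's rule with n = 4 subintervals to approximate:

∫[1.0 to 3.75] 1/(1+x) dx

f(x) = 1/(1+x)
a = 1.0, b = 3.75, n = 4
h = (b - a)/n = 0.687500

Simpson's rule: (h/3)[f(x₀) + 4f(x₁) + 2f(x₂) + ... + f(xₙ)]

x_0 = 1.0000, f(x_0) = 0.500000, coefficient = 1
x_1 = 1.6875, f(x_1) = 0.372093, coefficient = 4
x_2 = 2.3750, f(x_2) = 0.296296, coefficient = 2
x_3 = 3.0625, f(x_3) = 0.246154, coefficient = 4
x_4 = 3.7500, f(x_4) = 0.210526, coefficient = 1

I ≈ (0.687500/3) × 3.776106 = 0.865358
Exact value: 0.864997
Error: 0.000360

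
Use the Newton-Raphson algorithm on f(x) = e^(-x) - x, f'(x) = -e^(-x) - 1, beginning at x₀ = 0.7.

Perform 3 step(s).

f(x) = e^(-x) - x
f'(x) = -e^(-x) - 1
x₀ = 0.7

Newton-Raphson formula: x_{n+1} = x_n - f(x_n)/f'(x_n)

Iteration 1:
  f(0.700000) = -0.203415
  f'(0.700000) = -1.496585
  x_1 = 0.700000 - (-0.203415)/(-1.496585) = 0.564081
Iteration 2:
  f(0.564081) = 0.004802
  f'(0.564081) = -1.568883
  x_2 = 0.564081 - 0.004802/(-1.568883) = 0.567142
Iteration 3:
  f(0.567142) = 0.000003
  f'(0.567142) = -1.567144
  x_3 = 0.567142 - 0.000003/(-1.567144) = 0.567143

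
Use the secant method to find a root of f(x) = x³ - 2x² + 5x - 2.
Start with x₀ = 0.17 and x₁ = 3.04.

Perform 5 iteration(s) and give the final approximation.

f(x) = x³ - 2x² + 5x - 2
x₀ = 0.17, x₁ = 3.04

Secant formula: x_{n+1} = x_n - f(x_n)(x_n - x_{n-1})/(f(x_n) - f(x_{n-1}))

Iteration 1:
  f(0.170000) = -1.202887
  f(3.040000) = 22.811264
  x_2 = 3.040000 - 22.811264×(3.040000 - 0.170000)/(22.811264 - (-1.202887))
       = 0.313760
Iteration 2:
  f(3.040000) = 22.811264
  f(0.313760) = -0.597201
  x_3 = 0.313760 - (-0.597201)×(0.313760 - 3.040000)/(-0.597201 - 22.811264)
       = 0.383313
Iteration 3:
  f(0.313760) = -0.597201
  f(0.383313) = -0.320974
  x_4 = 0.383313 - (-0.320974)×(0.383313 - 0.313760)/(-0.320974 - (-0.597201))
       = 0.464132
Iteration 4:
  f(0.383313) = -0.320974
  f(0.464132) = -0.010194
  x_5 = 0.464132 - (-0.010194)×(0.464132 - 0.383313)/(-0.010194 - (-0.320974))
       = 0.466783
Iteration 5:
  f(0.464132) = -0.010194
  f(0.466783) = -0.000152
  x_6 = 0.466783 - (-0.000152)×(0.466783 - 0.464132)/(-0.000152 - (-0.010194))
       = 0.466823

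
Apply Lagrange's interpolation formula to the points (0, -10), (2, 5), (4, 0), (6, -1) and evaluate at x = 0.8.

Lagrange interpolation formula:
P(x) = Σ yᵢ × Lᵢ(x)
where Lᵢ(x) = Π_{j≠i} (x - xⱼ)/(xᵢ - xⱼ)

L_0(0.8) = (0.8 - 2)/(0 - 2) × (0.8 - 4)/(0 - 4) × (0.8 - 6)/(0 - 6) = 0.416000
L_1(0.8) = (0.8 - 0)/(2 - 0) × (0.8 - 4)/(2 - 4) × (0.8 - 6)/(2 - 6) = 0.832000
L_2(0.8) = (0.8 - 0)/(4 - 0) × (0.8 - 2)/(4 - 2) × (0.8 - 6)/(4 - 6) = -0.312000
L_3(0.8) = (0.8 - 0)/(6 - 0) × (0.8 - 2)/(6 - 2) × (0.8 - 4)/(6 - 4) = 0.064000

P(0.8) = (-10)×L_0(0.8) + 5×L_1(0.8) + 0×L_2(0.8) + (-1)×L_3(0.8)
P(0.8) = -0.064000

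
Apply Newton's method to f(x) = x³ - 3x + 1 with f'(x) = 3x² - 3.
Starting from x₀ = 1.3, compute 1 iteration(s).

f(x) = x³ - 3x + 1
f'(x) = 3x² - 3
x₀ = 1.3

Newton-Raphson formula: x_{n+1} = x_n - f(x_n)/f'(x_n)

Iteration 1:
  f(1.300000) = -0.703000
  f'(1.300000) = 2.070000
  x_1 = 1.300000 - (-0.703000)/2.070000 = 1.639614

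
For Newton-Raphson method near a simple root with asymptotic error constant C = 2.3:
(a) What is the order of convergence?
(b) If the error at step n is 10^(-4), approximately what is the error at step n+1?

(a) Newton-Raphson has quadratic (order 2) convergence near simple roots.
    This means |e_{n+1}| ≈ C|e_n|².

(b) With |e_n| = 10^(-4) and C = 2.3:
    |e_{n+1}| ≈ 2.3 × (10^(-4))² = 2.3 × 10^(-8)

(a) 2 (quadratic); (b) |e_{n+1}| ≈ 2.300e-08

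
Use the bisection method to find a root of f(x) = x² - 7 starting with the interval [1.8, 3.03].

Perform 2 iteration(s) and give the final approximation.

f(x) = x² - 7
Initial interval: [1.8, 3.03]

Iteration 1:
  c_1 = (1.800000 + 3.030000)/2 = 2.415000
  f(c_1) = f(2.415000) = -1.167775
  f(a) × f(c) ≥ 0, new interval: [2.415000, 3.030000]
Iteration 2:
  c_2 = (2.415000 + 3.030000)/2 = 2.722500
  f(c_2) = f(2.722500) = 0.412006
  f(a) × f(c) < 0, new interval: [2.415000, 2.722500]

After 2 iteration(s), the approximation is c_2 = 2.722500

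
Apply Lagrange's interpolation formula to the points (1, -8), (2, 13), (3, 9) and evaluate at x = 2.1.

Lagrange interpolation formula:
P(x) = Σ yᵢ × Lᵢ(x)
where Lᵢ(x) = Π_{j≠i} (x - xⱼ)/(xᵢ - xⱼ)

L_0(2.1) = (2.1 - 2)/(1 - 2) × (2.1 - 3)/(1 - 3) = -0.045000
L_1(2.1) = (2.1 - 1)/(2 - 1) × (2.1 - 3)/(2 - 3) = 0.990000
L_2(2.1) = (2.1 - 1)/(3 - 1) × (2.1 - 2)/(3 - 2) = 0.055000

P(2.1) = (-8)×L_0(2.1) + 13×L_1(2.1) + 9×L_2(2.1)
P(2.1) = 13.725000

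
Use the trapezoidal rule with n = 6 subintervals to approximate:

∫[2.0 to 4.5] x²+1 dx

f(x) = x²+1
a = 2.0, b = 4.5, n = 6
h = (b - a)/n = 0.416667

Trapezoidal rule: (h/2)[f(x₀) + 2f(x₁) + 2f(x₂) + ... + f(xₙ)]

x_0 = 2.0000, f(x_0) = 5.000000, coefficient = 1
x_1 = 2.4167, f(x_1) = 6.840278, coefficient = 2
x_2 = 2.8333, f(x_2) = 9.027778, coefficient = 2
x_3 = 3.2500, f(x_3) = 11.562500, coefficient = 2
x_4 = 3.6667, f(x_4) = 14.444444, coefficient = 2
x_5 = 4.0833, f(x_5) = 17.673611, coefficient = 2
x_6 = 4.5000, f(x_6) = 21.250000, coefficient = 1

I ≈ (0.416667/2) × 145.347222 = 30.280671
Exact value: 30.208333
Error: 0.072338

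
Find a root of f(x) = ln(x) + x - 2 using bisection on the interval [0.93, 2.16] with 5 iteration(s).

f(x) = ln(x) + x - 2
Initial interval: [0.93, 2.16]

Iteration 1:
  c_1 = (0.930000 + 2.160000)/2 = 1.545000
  f(c_1) = f(1.545000) = -0.019976
  f(a) × f(c) ≥ 0, new interval: [1.545000, 2.160000]
Iteration 2:
  c_2 = (1.545000 + 2.160000)/2 = 1.852500
  f(c_2) = f(1.852500) = 0.469036
  f(a) × f(c) < 0, new interval: [1.545000, 1.852500]
Iteration 3:
  c_3 = (1.545000 + 1.852500)/2 = 1.698750
  f(c_3) = f(1.698750) = 0.228643
  f(a) × f(c) < 0, new interval: [1.545000, 1.698750]
Iteration 4:
  c_4 = (1.545000 + 1.698750)/2 = 1.621875
  f(c_4) = f(1.621875) = 0.105458
  f(a) × f(c) < 0, new interval: [1.545000, 1.621875]
Iteration 5:
  c_5 = (1.545000 + 1.621875)/2 = 1.583438
  f(c_5) = f(1.583438) = 0.043036
  f(a) × f(c) < 0, new interval: [1.545000, 1.583438]

After 5 iteration(s), the approximation is c_5 = 1.583438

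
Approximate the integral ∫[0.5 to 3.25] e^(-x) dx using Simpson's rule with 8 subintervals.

f(x) = e^(-x)
a = 0.5, b = 3.25, n = 8
h = (b - a)/n = 0.343750

Simpson's rule: (h/3)[f(x₀) + 4f(x₁) + 2f(x₂) + ... + f(xₙ)]

x_0 = 0.5000, f(x_0) = 0.606531, coefficient = 1
x_1 = 0.8438, f(x_1) = 0.430095, coefficient = 4
x_2 = 1.1875, f(x_2) = 0.304983, coefficient = 2
x_3 = 1.5312, f(x_3) = 0.216265, coefficient = 4
x_4 = 1.8750, f(x_4) = 0.153355, coefficient = 2
x_5 = 2.2188, f(x_5) = 0.108745, coefficient = 4
x_6 = 2.5625, f(x_6) = 0.077112, coefficient = 2
x_7 = 2.9062, f(x_7) = 0.054680, coefficient = 4
x_8 = 3.2500, f(x_8) = 0.038774, coefficient = 1

I ≈ (0.343750/3) × 4.955344 = 0.567800
Exact value: 0.567756
Error: 0.000043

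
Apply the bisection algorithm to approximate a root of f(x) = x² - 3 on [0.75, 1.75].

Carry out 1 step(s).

f(x) = x² - 3
Initial interval: [0.75, 1.75]

Iteration 1:
  c_1 = (0.750000 + 1.750000)/2 = 1.250000
  f(c_1) = f(1.250000) = -1.437500
  f(a) × f(c) ≥ 0, new interval: [1.250000, 1.750000]

After 1 iteration(s), the approximation is c_1 = 1.250000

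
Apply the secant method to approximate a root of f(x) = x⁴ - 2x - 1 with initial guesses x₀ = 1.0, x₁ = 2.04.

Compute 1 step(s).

f(x) = x⁴ - 2x - 1
x₀ = 1.0, x₁ = 2.04

Secant formula: x_{n+1} = x_n - f(x_n)(x_n - x_{n-1})/(f(x_n) - f(x_{n-1}))

Iteration 1:
  f(1.000000) = -2.000000
  f(2.040000) = 12.238915
  x_2 = 2.040000 - 12.238915×(2.040000 - 1.000000)/(12.238915 - (-2.000000))
       = 1.146079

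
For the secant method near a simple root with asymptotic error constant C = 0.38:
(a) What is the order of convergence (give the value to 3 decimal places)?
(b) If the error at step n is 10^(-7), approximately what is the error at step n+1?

(a) Secant method has superlinear convergence with order φ = (1+√5)/2 ≈ 1.618.
    This means |e_{n+1}| ≈ C|e_n|^1.618.

(b) With |e_n| = 10^(-7) and C = 0.38:
    |e_{n+1}| ≈ 0.38 × (10^(-7))^1.618 = 0.38 × 10^(-11.33)

(a) ≈ 1.618 (golden ratio); (b) |e_{n+1}| ≈ 1.793e-12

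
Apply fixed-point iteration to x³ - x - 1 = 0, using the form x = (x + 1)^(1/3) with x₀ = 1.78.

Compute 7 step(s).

Equation: x³ - x - 1 = 0
Fixed-point form: x = (x + 1)^(1/3)
x₀ = 1.78

x_1 = g(1.780000) = 1.406096
x_2 = g(1.406096) = 1.339998
x_3 = g(1.339998) = 1.327614
x_4 = g(1.327614) = 1.325268
x_5 = g(1.325268) = 1.324822
x_6 = g(1.324822) = 1.324738
x_7 = g(1.324738) = 1.324722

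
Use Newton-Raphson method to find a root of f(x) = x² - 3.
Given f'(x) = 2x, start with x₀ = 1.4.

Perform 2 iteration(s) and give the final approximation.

f(x) = x² - 3
f'(x) = 2x
x₀ = 1.4

Newton-Raphson formula: x_{n+1} = x_n - f(x_n)/f'(x_n)

Iteration 1:
  f(1.400000) = -1.040000
  f'(1.400000) = 2.800000
  x_1 = 1.400000 - (-1.040000)/2.800000 = 1.771429
Iteration 2:
  f(1.771429) = 0.137959
  f'(1.771429) = 3.542857
  x_2 = 1.771429 - 0.137959/3.542857 = 1.732488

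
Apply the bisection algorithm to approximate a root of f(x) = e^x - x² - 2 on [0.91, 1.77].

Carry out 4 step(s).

f(x) = e^x - x² - 2
Initial interval: [0.91, 1.77]

Iteration 1:
  c_1 = (0.910000 + 1.770000)/2 = 1.340000
  f(c_1) = f(1.340000) = 0.023444
  f(a) × f(c) < 0, new interval: [0.910000, 1.340000]
Iteration 2:
  c_2 = (0.910000 + 1.340000)/2 = 1.125000
  f(c_2) = f(1.125000) = -0.185408
  f(a) × f(c) ≥ 0, new interval: [1.125000, 1.340000]
Iteration 3:
  c_3 = (1.125000 + 1.340000)/2 = 1.232500
  f(c_3) = f(1.232500) = -0.089263
  f(a) × f(c) ≥ 0, new interval: [1.232500, 1.340000]
Iteration 4:
  c_4 = (1.232500 + 1.340000)/2 = 1.286250
  f(c_4) = f(1.286250) = -0.035250
  f(a) × f(c) ≥ 0, new interval: [1.286250, 1.340000]

After 4 iteration(s), the approximation is c_4 = 1.286250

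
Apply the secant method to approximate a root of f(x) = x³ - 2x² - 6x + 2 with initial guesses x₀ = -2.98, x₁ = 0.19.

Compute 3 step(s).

f(x) = x³ - 2x² - 6x + 2
x₀ = -2.98, x₁ = 0.19

Secant formula: x_{n+1} = x_n - f(x_n)(x_n - x_{n-1})/(f(x_n) - f(x_{n-1}))

Iteration 1:
  f(-2.980000) = -24.344392
  f(0.190000) = 0.794659
  x_2 = 0.190000 - 0.794659×(0.190000 - (-2.980000))/(0.794659 - (-24.344392))
       = 0.089795
Iteration 2:
  f(0.190000) = 0.794659
  f(0.089795) = 1.445830
  x_3 = 0.089795 - 1.445830×(0.089795 - 0.190000)/(1.445830 - 0.794659)
       = 0.312286
Iteration 3:
  f(0.089795) = 1.445830
  f(0.312286) = -0.038306
  x_4 = 0.312286 - (-0.038306)×(0.312286 - 0.089795)/(-0.038306 - 1.445830)
       = 0.306543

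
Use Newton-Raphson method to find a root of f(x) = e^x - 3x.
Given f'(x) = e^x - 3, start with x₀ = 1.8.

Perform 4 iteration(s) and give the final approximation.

f(x) = e^x - 3x
f'(x) = e^x - 3
x₀ = 1.8

Newton-Raphson formula: x_{n+1} = x_n - f(x_n)/f'(x_n)

Iteration 1:
  f(1.800000) = 0.649647
  f'(1.800000) = 3.049647
  x_1 = 1.800000 - 0.649647/3.049647 = 1.586976
Iteration 2:
  f(1.586976) = 0.128015
  f'(1.586976) = 1.888943
  x_2 = 1.586976 - 0.128015/1.888943 = 1.519206
Iteration 3:
  f(1.519206) = 0.010978
  f'(1.519206) = 1.568595
  x_3 = 1.519206 - 0.010978/1.568595 = 1.512207
Iteration 4:
  f(1.512207) = 0.000112
  f'(1.512207) = 1.536733
  x_4 = 1.512207 - 0.000112/1.536733 = 1.512135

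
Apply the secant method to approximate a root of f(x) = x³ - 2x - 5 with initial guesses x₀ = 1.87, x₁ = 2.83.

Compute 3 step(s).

f(x) = x³ - 2x - 5
x₀ = 1.87, x₁ = 2.83

Secant formula: x_{n+1} = x_n - f(x_n)(x_n - x_{n-1})/(f(x_n) - f(x_{n-1}))

Iteration 1:
  f(1.870000) = -2.200797
  f(2.830000) = 12.005187
  x_2 = 2.830000 - 12.005187×(2.830000 - 1.870000)/(12.005187 - (-2.200797))
       = 2.018724
Iteration 2:
  f(2.830000) = 12.005187
  f(2.018724) = -0.810654
  x_3 = 2.018724 - (-0.810654)×(2.018724 - 2.830000)/(-0.810654 - 12.005187)
       = 2.070040
Iteration 3:
  f(2.018724) = -0.810654
  f(2.070040) = -0.269821
  x_4 = 2.070040 - (-0.269821)×(2.070040 - 2.018724)/(-0.269821 - (-0.810654))
       = 2.095642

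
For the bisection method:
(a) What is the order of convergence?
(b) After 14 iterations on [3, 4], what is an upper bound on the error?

(a) Bisection has linear (order 1) convergence; the error is halved each step.

(b) Error bound = (b-a)/2^n = (4 - 3)/2^{14}
    = 1/2^{14}

(a) 1 (linear); (b) error ≤ 6.10e-05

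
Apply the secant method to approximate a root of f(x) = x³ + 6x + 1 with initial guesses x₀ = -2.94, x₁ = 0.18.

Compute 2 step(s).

f(x) = x³ + 6x + 1
x₀ = -2.94, x₁ = 0.18

Secant formula: x_{n+1} = x_n - f(x_n)(x_n - x_{n-1})/(f(x_n) - f(x_{n-1}))

Iteration 1:
  f(-2.940000) = -42.052184
  f(0.180000) = 2.085832
  x_2 = 0.180000 - 2.085832×(0.180000 - (-2.940000))/(2.085832 - (-42.052184))
       = 0.032558
Iteration 2:
  f(0.180000) = 2.085832
  f(0.032558) = 1.195383
  x_3 = 0.032558 - 1.195383×(0.032558 - 0.180000)/(1.195383 - 2.085832)
       = -0.165375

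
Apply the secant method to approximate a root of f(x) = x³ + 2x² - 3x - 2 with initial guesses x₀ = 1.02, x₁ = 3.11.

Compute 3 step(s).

f(x) = x³ + 2x² - 3x - 2
x₀ = 1.02, x₁ = 3.11

Secant formula: x_{n+1} = x_n - f(x_n)(x_n - x_{n-1})/(f(x_n) - f(x_{n-1}))

Iteration 1:
  f(1.020000) = -1.917992
  f(3.110000) = 38.094431
  x_2 = 3.110000 - 38.094431×(3.110000 - 1.020000)/(38.094431 - (-1.917992))
       = 1.120184
Iteration 2:
  f(3.110000) = 38.094431
  f(1.120184) = -1.445307
  x_3 = 1.120184 - (-1.445307)×(1.120184 - 3.110000)/(-1.445307 - 38.094431)
       = 1.192918
Iteration 3:
  f(1.120184) = -1.445307
  f(1.192918) = -1.035060
  x_4 = 1.192918 - (-1.035060)×(1.192918 - 1.120184)/(-1.035060 - (-1.445307))
       = 1.376428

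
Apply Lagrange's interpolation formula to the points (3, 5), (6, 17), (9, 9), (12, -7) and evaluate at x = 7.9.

Lagrange interpolation formula:
P(x) = Σ yᵢ × Lᵢ(x)
where Lᵢ(x) = Π_{j≠i} (x - xⱼ)/(xᵢ - xⱼ)

L_0(7.9) = (7.9 - 6)/(3 - 6) × (7.9 - 9)/(3 - 9) × (7.9 - 12)/(3 - 12) = -0.052895
L_1(7.9) = (7.9 - 3)/(6 - 3) × (7.9 - 9)/(6 - 9) × (7.9 - 12)/(6 - 12) = 0.409241
L_2(7.9) = (7.9 - 3)/(9 - 3) × (7.9 - 6)/(9 - 6) × (7.9 - 12)/(9 - 12) = 0.706870
L_3(7.9) = (7.9 - 3)/(12 - 3) × (7.9 - 6)/(12 - 6) × (7.9 - 9)/(12 - 9) = -0.063216

P(7.9) = 5×L_0(7.9) + 17×L_1(7.9) + 9×L_2(7.9) + (-7)×L_3(7.9)
P(7.9) = 13.496963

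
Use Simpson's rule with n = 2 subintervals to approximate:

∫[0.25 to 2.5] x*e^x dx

f(x) = x*e^x
a = 0.25, b = 2.5, n = 2
h = (b - a)/n = 1.125000

Simpson's rule: (h/3)[f(x₀) + 4f(x₁) + 2f(x₂) + ... + f(xₙ)]

x_0 = 0.2500, f(x_0) = 0.321006, coefficient = 1
x_1 = 1.3750, f(x_1) = 5.438230, coefficient = 4
x_2 = 2.5000, f(x_2) = 30.456235, coefficient = 1

I ≈ (1.125000/3) × 52.530163 = 19.698811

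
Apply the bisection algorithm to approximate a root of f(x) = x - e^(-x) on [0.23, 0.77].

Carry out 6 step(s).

f(x) = x - e^(-x)
Initial interval: [0.23, 0.77]

Iteration 1:
  c_1 = (0.230000 + 0.770000)/2 = 0.500000
  f(c_1) = f(0.500000) = -0.106531
  f(a) × f(c) ≥ 0, new interval: [0.500000, 0.770000]
Iteration 2:
  c_2 = (0.500000 + 0.770000)/2 = 0.635000
  f(c_2) = f(0.635000) = 0.105065
  f(a) × f(c) < 0, new interval: [0.500000, 0.635000]
Iteration 3:
  c_3 = (0.500000 + 0.635000)/2 = 0.567500
  f(c_3) = f(0.567500) = 0.000559
  f(a) × f(c) < 0, new interval: [0.500000, 0.567500]
Iteration 4:
  c_4 = (0.500000 + 0.567500)/2 = 0.533750
  f(c_4) = f(0.533750) = -0.052652
  f(a) × f(c) ≥ 0, new interval: [0.533750, 0.567500]
Iteration 5:
  c_5 = (0.533750 + 0.567500)/2 = 0.550625
  f(c_5) = f(0.550625) = -0.025964
  f(a) × f(c) ≥ 0, new interval: [0.550625, 0.567500]
Iteration 6:
  c_6 = (0.550625 + 0.567500)/2 = 0.559063
  f(c_6) = f(0.559063) = -0.012682
  f(a) × f(c) ≥ 0, new interval: [0.559063, 0.567500]

After 6 iteration(s), the approximation is c_6 = 0.559063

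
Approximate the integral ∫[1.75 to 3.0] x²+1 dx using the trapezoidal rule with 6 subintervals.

f(x) = x²+1
a = 1.75, b = 3.0, n = 6
h = (b - a)/n = 0.208333

Trapezoidal rule: (h/2)[f(x₀) + 2f(x₁) + 2f(x₂) + ... + f(xₙ)]

x_0 = 1.7500, f(x_0) = 4.062500, coefficient = 1
x_1 = 1.9583, f(x_1) = 4.835069, coefficient = 2
x_2 = 2.1667, f(x_2) = 5.694444, coefficient = 2
x_3 = 2.3750, f(x_3) = 6.640625, coefficient = 2
x_4 = 2.5833, f(x_4) = 7.673611, coefficient = 2
x_5 = 2.7917, f(x_5) = 8.793403, coefficient = 2
x_6 = 3.0000, f(x_6) = 10.000000, coefficient = 1

I ≈ (0.208333/2) × 81.336806 = 8.472584
Exact value: 8.463542
Error: 0.009042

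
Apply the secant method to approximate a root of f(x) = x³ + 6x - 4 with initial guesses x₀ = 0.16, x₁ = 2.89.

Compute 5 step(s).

f(x) = x³ + 6x - 4
x₀ = 0.16, x₁ = 2.89

Secant formula: x_{n+1} = x_n - f(x_n)(x_n - x_{n-1})/(f(x_n) - f(x_{n-1}))

Iteration 1:
  f(0.160000) = -3.035904
  f(2.890000) = 37.477569
  x_2 = 2.890000 - 37.477569×(2.890000 - 0.160000)/(37.477569 - (-3.035904))
       = 0.364574
Iteration 2:
  f(2.890000) = 37.477569
  f(0.364574) = -1.764097
  x_3 = 0.364574 - (-1.764097)×(0.364574 - 2.890000)/(-1.764097 - 37.477569)
       = 0.478104
Iteration 3:
  f(0.364574) = -1.764097
  f(0.478104) = -1.022089
  x_4 = 0.478104 - (-1.022089)×(0.478104 - 0.364574)/(-1.022089 - (-1.764097))
       = 0.634487
Iteration 4:
  f(0.478104) = -1.022089
  f(0.634487) = 0.062351
  x_5 = 0.634487 - 0.062351×(0.634487 - 0.478104)/(0.062351 - (-1.022089))
       = 0.625496
Iteration 5:
  f(0.634487) = 0.062351
  f(0.625496) = -0.002303
  x_6 = 0.625496 - (-0.002303)×(0.625496 - 0.634487)/(-0.002303 - 0.062351)
       = 0.625816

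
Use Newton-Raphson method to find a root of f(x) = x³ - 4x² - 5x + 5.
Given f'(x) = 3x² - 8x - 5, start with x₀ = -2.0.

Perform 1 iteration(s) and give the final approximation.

f(x) = x³ - 4x² - 5x + 5
f'(x) = 3x² - 8x - 5
x₀ = -2.0

Newton-Raphson formula: x_{n+1} = x_n - f(x_n)/f'(x_n)

Iteration 1:
  f(-2.000000) = -9.000000
  f'(-2.000000) = 23.000000
  x_1 = -2.000000 - (-9.000000)/23.000000 = -1.608696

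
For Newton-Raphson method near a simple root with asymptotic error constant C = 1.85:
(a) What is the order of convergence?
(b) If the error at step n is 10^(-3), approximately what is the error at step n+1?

(a) Newton-Raphson has quadratic (order 2) convergence near simple roots.
    This means |e_{n+1}| ≈ C|e_n|².

(b) With |e_n| = 10^(-3) and C = 1.85:
    |e_{n+1}| ≈ 1.85 × (10^(-3))² = 1.85 × 10^(-6)

(a) 2 (quadratic); (b) |e_{n+1}| ≈ 1.850e-06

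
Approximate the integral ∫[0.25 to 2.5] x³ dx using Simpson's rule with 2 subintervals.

f(x) = x³
a = 0.25, b = 2.5, n = 2
h = (b - a)/n = 1.125000

Simpson's rule: (h/3)[f(x₀) + 4f(x₁) + 2f(x₂) + ... + f(xₙ)]

x_0 = 0.2500, f(x_0) = 0.015625, coefficient = 1
x_1 = 1.3750, f(x_1) = 2.599609, coefficient = 4
x_2 = 2.5000, f(x_2) = 15.625000, coefficient = 1

I ≈ (1.125000/3) × 26.039062 = 9.764648
Exact value: 9.764648
Error: 0.000000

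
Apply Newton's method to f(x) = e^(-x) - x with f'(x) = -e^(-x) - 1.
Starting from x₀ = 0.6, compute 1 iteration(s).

f(x) = e^(-x) - x
f'(x) = -e^(-x) - 1
x₀ = 0.6

Newton-Raphson formula: x_{n+1} = x_n - f(x_n)/f'(x_n)

Iteration 1:
  f(0.600000) = -0.051188
  f'(0.600000) = -1.548812
  x_1 = 0.600000 - (-0.051188)/(-1.548812) = 0.566950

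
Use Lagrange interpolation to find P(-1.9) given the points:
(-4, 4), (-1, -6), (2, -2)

Lagrange interpolation formula:
P(x) = Σ yᵢ × Lᵢ(x)
where Lᵢ(x) = Π_{j≠i} (x - xⱼ)/(xᵢ - xⱼ)

L_0(-1.9) = (-1.9 - (-1))/(-4 - (-1)) × (-1.9 - 2)/(-4 - 2) = 0.195000
L_1(-1.9) = (-1.9 - (-4))/(-1 - (-4)) × (-1.9 - 2)/(-1 - 2) = 0.910000
L_2(-1.9) = (-1.9 - (-4))/(2 - (-4)) × (-1.9 - (-1))/(2 - (-1)) = -0.105000

P(-1.9) = 4×L_0(-1.9) + (-6)×L_1(-1.9) + (-2)×L_2(-1.9)
P(-1.9) = -4.470000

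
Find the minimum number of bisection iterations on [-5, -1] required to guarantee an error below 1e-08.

We need (b-a)/2^n ≤ 1e-08
(-1 - (-5))/2^n ≤ 1e-08
4/2^n ≤ 1e-08
2^n ≥ 400000000
n ≥ log₂(400000000) = 28.58
n ≥ 29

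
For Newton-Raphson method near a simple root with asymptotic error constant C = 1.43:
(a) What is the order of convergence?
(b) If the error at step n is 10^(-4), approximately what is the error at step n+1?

(a) Newton-Raphson has quadratic (order 2) convergence near simple roots.
    This means |e_{n+1}| ≈ C|e_n|².

(b) With |e_n| = 10^(-4) and C = 1.43:
    |e_{n+1}| ≈ 1.43 × (10^(-4))² = 1.43 × 10^(-8)

(a) 2 (quadratic); (b) |e_{n+1}| ≈ 1.430e-08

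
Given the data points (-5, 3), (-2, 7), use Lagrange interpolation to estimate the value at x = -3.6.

Lagrange interpolation formula:
P(x) = Σ yᵢ × Lᵢ(x)
where Lᵢ(x) = Π_{j≠i} (x - xⱼ)/(xᵢ - xⱼ)

L_0(-3.6) = (-3.6 - (-2))/(-5 - (-2)) = 0.533333
L_1(-3.6) = (-3.6 - (-5))/(-2 - (-5)) = 0.466667

P(-3.6) = 3×L_0(-3.6) + 7×L_1(-3.6)
P(-3.6) = 4.866667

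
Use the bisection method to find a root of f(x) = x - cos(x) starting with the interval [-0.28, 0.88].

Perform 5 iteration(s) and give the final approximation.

f(x) = x - cos(x)
Initial interval: [-0.28, 0.88]

Iteration 1:
  c_1 = (-0.280000 + 0.880000)/2 = 0.300000
  f(c_1) = f(0.300000) = -0.655336
  f(a) × f(c) ≥ 0, new interval: [0.300000, 0.880000]
Iteration 2:
  c_2 = (0.300000 + 0.880000)/2 = 0.590000
  f(c_2) = f(0.590000) = -0.240941
  f(a) × f(c) ≥ 0, new interval: [0.590000, 0.880000]
Iteration 3:
  c_3 = (0.590000 + 0.880000)/2 = 0.735000
  f(c_3) = f(0.735000) = -0.006831
  f(a) × f(c) ≥ 0, new interval: [0.735000, 0.880000]
Iteration 4:
  c_4 = (0.735000 + 0.880000)/2 = 0.807500
  f(c_4) = f(0.807500) = 0.116193
  f(a) × f(c) < 0, new interval: [0.735000, 0.807500]
Iteration 5:
  c_5 = (0.735000 + 0.807500)/2 = 0.771250
  f(c_5) = f(0.771250) = 0.054210
  f(a) × f(c) < 0, new interval: [0.735000, 0.771250]

After 5 iteration(s), the approximation is c_5 = 0.771250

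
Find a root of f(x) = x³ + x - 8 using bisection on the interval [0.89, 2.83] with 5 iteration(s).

f(x) = x³ + x - 8
Initial interval: [0.89, 2.83]

Iteration 1:
  c_1 = (0.890000 + 2.830000)/2 = 1.860000
  f(c_1) = f(1.860000) = 0.294856
  f(a) × f(c) < 0, new interval: [0.890000, 1.860000]
Iteration 2:
  c_2 = (0.890000 + 1.860000)/2 = 1.375000
  f(c_2) = f(1.375000) = -4.025391
  f(a) × f(c) ≥ 0, new interval: [1.375000, 1.860000]
Iteration 3:
  c_3 = (1.375000 + 1.860000)/2 = 1.617500
  f(c_3) = f(1.617500) = -2.150625
  f(a) × f(c) ≥ 0, new interval: [1.617500, 1.860000]
Iteration 4:
  c_4 = (1.617500 + 1.860000)/2 = 1.738750
  f(c_4) = f(1.738750) = -1.004571
  f(a) × f(c) ≥ 0, new interval: [1.738750, 1.860000]
Iteration 5:
  c_5 = (1.738750 + 1.860000)/2 = 1.799375
  f(c_5) = f(1.799375) = -0.374698
  f(a) × f(c) ≥ 0, new interval: [1.799375, 1.860000]

After 5 iteration(s), the approximation is c_5 = 1.799375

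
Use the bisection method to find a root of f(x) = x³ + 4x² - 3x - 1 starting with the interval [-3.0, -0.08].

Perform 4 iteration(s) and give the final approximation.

f(x) = x³ + 4x² - 3x - 1
Initial interval: [-3.0, -0.08]

Iteration 1:
  c_1 = (-3.000000 + (-0.080000))/2 = -1.540000
  f(c_1) = f(-1.540000) = 9.454136
  f(a) × f(c) ≥ 0, new interval: [-1.540000, -0.080000]
Iteration 2:
  c_2 = (-1.540000 + (-0.080000))/2 = -0.810000
  f(c_2) = f(-0.810000) = 3.522959
  f(a) × f(c) ≥ 0, new interval: [-0.810000, -0.080000]
Iteration 3:
  c_3 = (-0.810000 + (-0.080000))/2 = -0.445000
  f(c_3) = f(-0.445000) = 1.038979
  f(a) × f(c) ≥ 0, new interval: [-0.445000, -0.080000]
Iteration 4:
  c_4 = (-0.445000 + (-0.080000))/2 = -0.262500
  f(c_4) = f(-0.262500) = 0.045037
  f(a) × f(c) ≥ 0, new interval: [-0.262500, -0.080000]

After 4 iteration(s), the approximation is c_4 = -0.262500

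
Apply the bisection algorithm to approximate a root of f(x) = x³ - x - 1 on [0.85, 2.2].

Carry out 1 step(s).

f(x) = x³ - x - 1
Initial interval: [0.85, 2.2]

Iteration 1:
  c_1 = (0.850000 + 2.200000)/2 = 1.525000
  f(c_1) = f(1.525000) = 1.021578
  f(a) × f(c) < 0, new interval: [0.850000, 1.525000]

After 1 iteration(s), the approximation is c_1 = 1.525000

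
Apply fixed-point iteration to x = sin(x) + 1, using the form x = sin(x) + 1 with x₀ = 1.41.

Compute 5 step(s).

Equation: x = sin(x) + 1
Fixed-point form: x = sin(x) + 1
x₀ = 1.41

x_1 = g(1.410000) = 1.987100
x_2 = g(1.987100) = 1.914590
x_3 = g(1.914590) = 1.941483
x_4 = g(1.941483) = 1.932079
x_5 = g(1.932079) = 1.935444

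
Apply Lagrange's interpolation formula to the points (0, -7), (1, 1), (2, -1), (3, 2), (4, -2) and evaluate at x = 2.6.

Lagrange interpolation formula:
P(x) = Σ yᵢ × Lᵢ(x)
where Lᵢ(x) = Π_{j≠i} (x - xⱼ)/(xᵢ - xⱼ)

L_0(2.6) = (2.6 - 1)/(0 - 1) × (2.6 - 2)/(0 - 2) × (2.6 - 3)/(0 - 3) × (2.6 - 4)/(0 - 4) = 0.022400
L_1(2.6) = (2.6 - 0)/(1 - 0) × (2.6 - 2)/(1 - 2) × (2.6 - 3)/(1 - 3) × (2.6 - 4)/(1 - 4) = -0.145600
L_2(2.6) = (2.6 - 0)/(2 - 0) × (2.6 - 1)/(2 - 1) × (2.6 - 3)/(2 - 3) × (2.6 - 4)/(2 - 4) = 0.582400
L_3(2.6) = (2.6 - 0)/(3 - 0) × (2.6 - 1)/(3 - 1) × (2.6 - 2)/(3 - 2) × (2.6 - 4)/(3 - 4) = 0.582400
L_4(2.6) = (2.6 - 0)/(4 - 0) × (2.6 - 1)/(4 - 1) × (2.6 - 2)/(4 - 2) × (2.6 - 3)/(4 - 3) = -0.041600

P(2.6) = (-7)×L_0(2.6) + 1×L_1(2.6) + (-1)×L_2(2.6) + 2×L_3(2.6) + (-2)×L_4(2.6)
P(2.6) = 0.363200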